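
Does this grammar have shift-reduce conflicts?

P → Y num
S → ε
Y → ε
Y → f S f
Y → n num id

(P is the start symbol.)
Yes — I0: [Y → .] vs [Y → . f S f]

A shift-reduce conflict occurs when an LR(0) state has both:
  - a complete (reduce) item [A → α .] (dot at the end), and
  - a shift item [B → β . c γ] (dot before a terminal).

Augment with P' → P and build the canonical LR(0) collection (I0 = CLOSURE({[P' → . P]}), then GOTO on every symbol after a dot until no new states appear). It has 10 states:
  I0: { [P → . Y num], [P' → . P], [Y → . f S f], [Y → . n num id], [Y → .] }  — shift, reduce
  I1: { [P' → P .] }  — accept
  I2: { [P → Y . num] }  — shift
  I3: { [S → .], [Y → f . S f] }  — reduce
  I4: { [Y → n . num id] }  — shift
  I5: { [Y → n num . id] }  — shift
  I6: { [Y → n num id .] }  — reduce
  I7: { [Y → f S . f] }  — shift
  I8: { [Y → f S f .] }  — reduce
  I9: { [P → Y num .] }  — reduce

I0 contains reduce item [Y → .] and shift items [Y → . f S f], [Y → . n num id] — shift-reduce conflict.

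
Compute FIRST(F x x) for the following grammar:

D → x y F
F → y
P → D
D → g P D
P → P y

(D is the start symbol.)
{ 'y' }

FIRST sets of the non-terminals involved (from the grammar, by fixed-point iteration):
  FIRST(F) = { 'y' }

To compute FIRST(F x x), process the symbols left to right:
Symbol F is a non-terminal. Add FIRST(F) \ {ε} = { 'y' }
F is not nullable (ε ∉ FIRST(F)), so stop here.
FIRST(F x x) = { 'y' }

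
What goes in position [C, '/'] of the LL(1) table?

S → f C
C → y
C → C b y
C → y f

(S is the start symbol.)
To find M[C, '/'], we find productions for C where '/' is in the predict set (PREDICT(N → α) = (FIRST(α) \ {ε}) ∪ (FOLLOW(N) if α ⇒* ε)).

Relevant sets:
  FIRST(C) = { 'y' }

C → y: PREDICT = { 'y' }
C → C b y: PREDICT = { 'y' }
C → y f: PREDICT = { 'y' }

M[C, '/'] is empty (no production applies)

Answer: Empty (error entry)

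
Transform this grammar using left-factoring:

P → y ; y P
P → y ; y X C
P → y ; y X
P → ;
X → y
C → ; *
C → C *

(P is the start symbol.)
P → y ; y P'
P' → P
P' → X P''
P'' → C
P'' → ε
P → ;
X → y
C → ; *
C → C *

Left-factoring transforms A → αβ₁ | αβ₂ into A → αA' and A' → β₁ | β₂
(α is the longest common prefix among the alternatives). Repeat until
no nonterminal has two alternatives with a common prefix.

Round 1: P has alternatives sharing prefix 'y ; y'. Introduce P': P → y ; y P'
  Add: P' → P
  Add: P' → X C
  Add: P' → X

Round 2: P' has alternatives sharing prefix 'X'. Introduce P'': P' → X P''
  Add: P'' → C
  Add: P'' → ε

No remaining common prefixes — done.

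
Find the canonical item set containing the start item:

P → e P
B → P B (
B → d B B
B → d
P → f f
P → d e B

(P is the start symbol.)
{ [P → . d e B], [P → . e P], [P → . f f], [P' → . P] }

First, augment the grammar with P' → P
I₀ = CLOSURE({ [P' → . P] }):
  [P' → . P] has the dot before P: add [P → . e P], [P → . f f], [P → . d e B]
No further items can be added.

I₀ = { [P → . d e B], [P → . e P], [P → . f f], [P' → . P] }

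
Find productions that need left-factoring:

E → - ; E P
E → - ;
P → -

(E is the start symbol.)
Yes, E has productions with common prefix '- ;'

Left-factoring is needed when two productions for the same non-terminal
share a common prefix on the right-hand side.

Productions for E:
  E → - ; E P
  E → - ;

Found common prefix '- ;' in productions for E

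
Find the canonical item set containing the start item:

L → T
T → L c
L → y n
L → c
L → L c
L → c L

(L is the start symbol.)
{ [L → . L c], [L → . T], [L → . c L], [L → . c], [L → . y n], [L' → . L], [T → . L c] }

First, augment the grammar with L' → L
I₀ = CLOSURE({ [L' → . L] }):
  [L' → . L] has the dot before L: add [L → . T], [L → . y n], [L → . c], [L → . L c], [L → . c L]
  [L → . T] has the dot before T: add [T → . L c]
No further items can be added.

I₀ = { [L → . L c], [L → . T], [L → . c L], [L → . c], [L → . y n], [L' → . L], [T → . L c] }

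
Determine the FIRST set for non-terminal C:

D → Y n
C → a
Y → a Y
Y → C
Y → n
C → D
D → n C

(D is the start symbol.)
{ 'a', 'n' }

FIRST sets of the other non-terminals involved (by the same procedure, iterated to a fixed point):
  FIRST(D) = { 'a', 'n' }

From C → a:
  - a is a terminal: add 'a' and stop
From C → D:
  - D is a non-terminal: add FIRST(D) \ {ε} = { 'a', 'n' }
    D is not nullable, so stop

Collecting: FIRST(C) = { 'a', 'n' }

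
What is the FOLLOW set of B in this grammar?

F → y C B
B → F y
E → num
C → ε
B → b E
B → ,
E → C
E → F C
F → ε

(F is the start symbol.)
In F → y C B: B is at the end, add FOLLOW(F)

The FOLLOW sets referred to above (computed the same way, to a fixed point):
  FOLLOW(F) = { $, 'y' }

Taking the union: FOLLOW(B) = { $, 'y' }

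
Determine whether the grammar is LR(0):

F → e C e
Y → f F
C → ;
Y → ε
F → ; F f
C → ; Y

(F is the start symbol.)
No. Shift-reduce conflict between [C → ; .] and [Y → . f F]

Augment with F' → F and build the canonical LR(0) collection (I0 = CLOSURE({[F' → . F]}), then GOTO on every symbol after a dot until no new states appear). It has 12 states:
  I0: { [F → . ; F f], [F → . e C e], [F' → . F] }  — shift
  I1: { [F → . ; F f], [F → . e C e], [F → ; . F f] }  — shift
  I2: { [F' → F .] }  — accept
  I3: { [C → . ; Y], [C → . ;], [F → e . C e] }  — shift
  I4: { [C → ; . Y], [C → ; .], [Y → . f F], [Y → .] }  — shift, 2 reduces
  I5: { [F → e C . e] }  — shift
  I6: { [F → e C e .] }  — reduce
  I7: { [C → ; Y .] }  — reduce
  I8: { [F → . ; F f], [F → . e C e], [Y → f . F] }  — shift
  I9: { [Y → f F .] }  — reduce
  I10: { [F → ; F . f] }  — shift
  I11: { [F → ; F f .] }  — reduce

Conflict in state I4:
  Shift-reduce conflict between [C → ; .] and [Y → . f F]
So the grammar is NOT LR(0).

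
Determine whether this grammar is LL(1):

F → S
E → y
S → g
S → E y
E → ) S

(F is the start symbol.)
Yes, the grammar is LL(1).

Relevant sets:
  FIRST(E) = { ')', 'y' }

For E:
  PREDICT(E → y) = { 'y' }
  PREDICT(E → ')' S) = { ')' }
For S:
  PREDICT(S → g) = { 'g' }
  PREDICT(S → E y) = { ')', 'y' }
F has a single production, so nothing to check there.

All predict sets are disjoint. The grammar IS LL(1).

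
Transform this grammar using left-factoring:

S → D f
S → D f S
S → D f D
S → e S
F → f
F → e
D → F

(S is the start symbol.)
S → D f S'
S' → ε
S' → S
S' → D
S → e S
F → f
F → e
D → F

Left-factoring transforms A → αβ₁ | αβ₂ into A → αA' and A' → β₁ | β₂
(α is the longest common prefix among the alternatives). Repeat until
no nonterminal has two alternatives with a common prefix.

Round 1: S has alternatives sharing prefix 'D f'. Introduce S': S → D f S'
  Add: S' → ε
  Add: S' → S
  Add: S' → D

No remaining common prefixes — done.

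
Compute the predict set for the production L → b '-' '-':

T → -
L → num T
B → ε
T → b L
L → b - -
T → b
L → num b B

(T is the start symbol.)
{ 'b' }

PREDICT(L → b '-' '-') = (FIRST(RHS) \ {ε}) ∪ (FOLLOW(L) if ε ∈ FIRST(RHS), i.e. RHS ⇒* ε)
FIRST(b '-' '-') = { 'b' }
ε ∉ FIRST(b '-' '-'), so FOLLOW(L) is not added.
PREDICT(L → b '-' '-') = { 'b' }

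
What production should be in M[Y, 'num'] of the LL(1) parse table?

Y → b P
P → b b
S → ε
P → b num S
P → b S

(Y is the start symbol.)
Empty (error entry)

To find M[Y, 'num'], we find productions for Y where 'num' is in the predict set (PREDICT(N → α) = (FIRST(α) \ {ε}) ∪ (FOLLOW(N) if α ⇒* ε)).

Y → b P: PREDICT = { 'b' }

M[Y, 'num'] is empty (no production applies)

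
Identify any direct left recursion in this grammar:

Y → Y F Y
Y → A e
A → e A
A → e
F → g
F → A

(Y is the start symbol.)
Yes, Y is left-recursive

Direct left recursion occurs when N → N α for some non-terminal N (the right-hand side begins with the left-hand side itself).

Y → Y F Y: LEFT RECURSIVE (starts with Y)
Y → A e: starts with A
A → e A: starts with e
A → e: starts with e
F → g: starts with g
F → A: starts with A

The grammar has direct left recursion on: Y.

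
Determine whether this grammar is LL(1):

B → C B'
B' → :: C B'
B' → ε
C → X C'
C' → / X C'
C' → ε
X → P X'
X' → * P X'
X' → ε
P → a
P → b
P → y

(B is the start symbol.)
Yes, the grammar is LL(1).

A grammar is LL(1) if for each non-terminal N with multiple productions, the predict sets of those productions are pairwise disjoint, where PREDICT(N → α) = (FIRST(α) \ {ε}) ∪ (FOLLOW(N) if α ⇒* ε).

Relevant sets:
  FOLLOW(B') = { $ }
  FOLLOW(C') = { $, '::' }
  FOLLOW(X') = { $, '/', '::' }

For B':
  PREDICT(B' → :: C B') = { '::' }
  PREDICT(B' → ε) = { $ }
For C':
  PREDICT(C' → '/' X C') = { '/' }
  PREDICT(C' → ε) = { $, '::' }
For X':
  PREDICT(X' → '*' P X') = { '*' }
  PREDICT(X' → ε) = { $, '/', '::' }
For P:
  PREDICT(P → a) = { 'a' }
  PREDICT(P → b) = { 'b' }
  PREDICT(P → y) = { 'y' }
B, C, X have a single production, so nothing to check there.

All predict sets are disjoint. The grammar IS LL(1).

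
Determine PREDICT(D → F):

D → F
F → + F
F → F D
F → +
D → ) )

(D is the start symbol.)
{ '+' }

PREDICT(D → F) = (FIRST(RHS) \ {ε}) ∪ (FOLLOW(D) if ε ∈ FIRST(RHS), i.e. RHS ⇒* ε)
FIRST(F) = { '+' }
FIRST(F) = { '+' }
ε ∉ FIRST(F), so FOLLOW(D) is not added.
PREDICT(D → F) = { '+' }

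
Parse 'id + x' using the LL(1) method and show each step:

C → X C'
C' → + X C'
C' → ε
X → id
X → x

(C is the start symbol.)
LL(1) parsing maintains a stack (initially the start symbol over $) and the input. At each step: if the stack top is a terminal, match it against the current input token; if it is a non-terminal N, replace it with the RHS of M[N, lookahead] (the unique production whose predict set contains the lookahead).

Stack is shown with the top on the left.

Stack     Input     Action
--------------------------
C $       id + x $  output C → X C'
X C' $    id + x $  output X → id
id C' $   id + x $  match 'id'
C' $      + x $     output C' → + X C'
+ X C' $  + x $     match '+'
X C' $    x $       output X → x
x C' $    x $       match 'x'
C' $      $         output C' → ε
$         $         accept

The string is accepted.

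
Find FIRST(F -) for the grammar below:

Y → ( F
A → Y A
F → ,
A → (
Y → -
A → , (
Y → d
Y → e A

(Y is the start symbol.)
{ ',' }

FIRST sets of the non-terminals involved (from the grammar, by fixed-point iteration):
  FIRST(F) = { ',' }

To compute FIRST(F -), process the symbols left to right:
Symbol F is a non-terminal. Add FIRST(F) \ {ε} = { ',' }
F is not nullable (ε ∉ FIRST(F)), so stop here.
FIRST(F -) = { ',' }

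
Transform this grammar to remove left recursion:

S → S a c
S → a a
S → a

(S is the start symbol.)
S is directly left-recursive. The standard transformation for
  A → A α₁ | ... | A α_m | β₁ | ... | β_n
is
  A  → β₁ A' | ... | β_n A'
  A' → α₁ A' | ... | α_m A' | ε

S → a a becomes S → a a S'
S → a becomes S → a S'
S → S a c becomes S' → a c S'
Add S' → ε

Resulting grammar:
S → a a S'
S → a S'
S' → a c S'
S' → ε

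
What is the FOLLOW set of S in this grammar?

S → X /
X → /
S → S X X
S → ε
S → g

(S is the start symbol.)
To compute FOLLOW(S), find every occurrence of S on a right-hand side N → α S β: add FIRST(β) \ {ε}, and if β is empty or nullable also add FOLLOW(N). Iterate to a fixed point.

S is the start symbol, so $ ∈ FOLLOW(S).
In S → S X X: S is followed by X X, add FIRST(X X) \ {ε} = { '/' }

Taking the union: FOLLOW(S) = { $, '/' }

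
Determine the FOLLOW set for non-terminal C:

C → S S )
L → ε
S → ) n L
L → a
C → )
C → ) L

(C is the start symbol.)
{ $ }

C is the start symbol, so $ ∈ FOLLOW(C).
C does not occur on any right-hand side.

Taking the union: FOLLOW(C) = { $ }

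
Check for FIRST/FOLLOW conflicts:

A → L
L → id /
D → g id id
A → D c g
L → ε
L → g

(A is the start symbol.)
Nullable non-terminals: A, L.
FIRST sets used below: FIRST(L) = { 'g', 'id', ε }, FIRST(D) = { 'g' }

A: nullable alternative(s) A → L; FOLLOW(A) = { $ }
  A → L: FIRST \ {ε} = { 'g', 'id' } — this is the only nullable alternative, skip
  A → D c g: FIRST \ {ε} = { 'g' } — disjoint from FOLLOW(A)

L: nullable alternative(s) L → ε; FOLLOW(L) = { $ }
  L → id /: FIRST \ {ε} = { 'id' } — disjoint from FOLLOW(L)
  L → ε: FIRST \ {ε} = { } — this is the only nullable alternative, skip
  L → g: FIRST \ {ε} = { 'g' } — disjoint from FOLLOW(L)

D has no nullable alternative, so no FIRST/FOLLOW check is needed there.

No FIRST/FOLLOW conflicts found.

Answer: No FIRST/FOLLOW conflicts.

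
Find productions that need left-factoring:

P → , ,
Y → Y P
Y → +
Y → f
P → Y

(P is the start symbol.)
No, left-factoring is not needed

Left-factoring is needed when two productions for the same non-terminal
share a common prefix on the right-hand side.

Productions for P:
  P → , ,
  P → Y
Productions for Y:
  Y → Y P
  Y → +
  Y → f

No common prefixes found.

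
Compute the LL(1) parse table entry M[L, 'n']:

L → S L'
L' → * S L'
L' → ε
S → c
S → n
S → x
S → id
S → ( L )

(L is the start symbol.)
To find M[L, 'n'], we find productions for L where 'n' is in the predict set (PREDICT(N → α) = (FIRST(α) \ {ε}) ∪ (FOLLOW(N) if α ⇒* ε)).

Relevant sets:
  FIRST(S) = { '(', 'c', 'id', 'n', 'x' }

L → S L': PREDICT = { '(', 'c', 'id', 'n', 'x' }
  'n' is in predict set, so this production goes in M[L, 'n']

M[L, 'n'] = L → S L'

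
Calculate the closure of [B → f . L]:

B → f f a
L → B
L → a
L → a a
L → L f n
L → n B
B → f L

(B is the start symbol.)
To compute CLOSURE, for each item [A → α.Bβ] where B is a non-terminal, add [B → .γ] for all productions B → γ; repeat for the newly added items until nothing changes.

Start with: [B → f . L]
  [B → f . L] has the dot before L: add [L → . B], [L → . a], [L → . a a], [L → . L f n], [L → . n B]
  [L → . B] has the dot before B: add [B → . f f a], [B → . f L]
No further items can be added.

CLOSURE = { [B → . f L], [B → . f f a], [B → f . L], [L → . B], [L → . L f n], [L → . a a], [L → . a], [L → . n B] }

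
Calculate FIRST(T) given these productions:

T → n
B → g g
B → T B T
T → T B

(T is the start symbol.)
To compute FIRST(T), examine every production with T on the left-hand side, reading each right-hand side left to right until a non-nullable symbol is reached.

From T → n:
  - n is a terminal: add 'n' and stop
From T → T B:
  - T is the symbol being defined: contributes nothing new
    T is not nullable, so stop

Collecting: FIRST(T) = { 'n' }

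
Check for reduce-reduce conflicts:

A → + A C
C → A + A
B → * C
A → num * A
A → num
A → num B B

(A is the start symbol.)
A reduce-reduce conflict occurs when an LR(0) state has two complete items [A → α .] and [B → β .] — both call for a reduction, and with no lookahead the parser cannot choose between them.

Augment with A' → A and build the canonical LR(0) collection (I0 = CLOSURE({[A' → . A]}), then GOTO on every symbol after a dot until no new states appear). It has 15 states:
  I0: { [A → . + A C], [A → . num * A], [A → . num B B], [A → . num], [A' → . A] }  — shift
  I1: { [A → + . A C], [A → . + A C], [A → . num * A], [A → . num B B], [A → . num] }  — shift
  I2: { [A' → A .] }  — accept
  I3: { [A → num . * A], [A → num . B B], [A → num .], [B → . * C] }  — shift, reduce
  I4: { [A → . + A C], [A → . num * A], [A → . num B B], [A → . num], [A → num * . A], [B → * . C], [C → . A + A] }  — shift
  I5: { [A → num B . B], [B → . * C] }  — shift
  I6: { [A → . + A C], [A → . num * A], [A → . num B B], [A → . num], [B → * . C], [C → . A + A] }  — shift
  I7: { [A → num B B .] }  — reduce
  I8: { [C → A . + A] }  — shift
  I9: { [B → * C .] }  — reduce
  I10: { [A → . + A C], [A → . num * A], [A → . num B B], [A → . num], [C → A + . A] }  — shift
  I11: { [C → A + A .] }  — reduce
  I12: { [A → num * A .], [C → A . + A] }  — shift, reduce
  I13: { [A → + A . C], [A → . + A C], [A → . num * A], [A → . num B B], [A → . num], [C → . A + A] }  — shift
  I14: { [A → + A C .] }  — reduce

No state contains more than one complete item.

Answer: No reduce-reduce conflicts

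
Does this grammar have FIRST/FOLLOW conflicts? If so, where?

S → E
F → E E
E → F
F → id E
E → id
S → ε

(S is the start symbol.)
No FIRST/FOLLOW conflicts.

A FIRST/FOLLOW conflict occurs when a non-terminal N has a nullable alternative N → β (β ⇒* ε) and another alternative N → α with FIRST(α) ∩ FOLLOW(N) ≠ ∅: on such a lookahead the parser cannot decide between expanding α and letting N vanish via β.

Nullable non-terminals: S.
FIRST sets used below: FIRST(E) = { 'id' }

S: nullable alternative(s) S → ε; FOLLOW(S) = { $ }
  S → E: FIRST \ {ε} = { 'id' } — disjoint from FOLLOW(S)
  S → ε: FIRST \ {ε} = { } — this is the only nullable alternative, skip

E, F have no nullable alternative, so no FIRST/FOLLOW check is needed there.

No FIRST/FOLLOW conflicts found.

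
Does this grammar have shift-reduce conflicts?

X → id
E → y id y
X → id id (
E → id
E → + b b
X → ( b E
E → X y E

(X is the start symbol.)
A shift-reduce conflict occurs when an LR(0) state has both:
  - a complete (reduce) item [A → α .] (dot at the end), and
  - a shift item [B → β . c γ] (dot before a terminal).

Augment with X' → X and build the canonical LR(0) collection (I0 = CLOSURE({[X' → . X]}), then GOTO on every symbol after a dot until no new states appear). It has 18 states:
  I0: { [X → . ( b E], [X → . id id (], [X → . id], [X' → . X] }  — shift
  I1: { [X → ( . b E] }  — shift
  I2: { [X' → X .] }  — accept
  I3: { [X → id . id (], [X → id .] }  — shift, reduce
  I4: { [X → id id . (] }  — shift
  I5: { [X → id id ( .] }  — reduce
  I6: { [E → . + b b], [E → . X y E], [E → . id], [E → . y id y], [X → ( b . E], [X → . ( b E], [X → . id id (], [X → . id] }  — shift
  I7: { [E → + . b b] }  — shift
  I8: { [X → ( b E .] }  — reduce
  I9: { [E → X . y E] }  — shift
  I10: { [E → id .], [X → id . id (], [X → id .] }  — shift, 2 reduces
  I11: { [E → y . id y] }  — shift
  I12: { [E → y id . y] }  — shift
  I13: { [E → y id y .] }  — reduce
  I14: { [E → . + b b], [E → . X y E], [E → . id], [E → . y id y], [E → X y . E], [X → . ( b E], [X → . id id (], [X → . id] }  — shift
  I15: { [E → X y E .] }  — reduce
  I16: { [E → + b . b] }  — shift
  I17: { [E → + b b .] }  — reduce

I3 contains reduce item [X → id .] and shift item [X → id . id (] — shift-reduce conflict.
I10 contains reduce items [E → id .], [X → id .] and shift item [X → id . id (] — shift-reduce conflict.

Answer: Yes — I3: [X → id .] vs [X → id . id (]; I10: [E → id .] vs [X → id . id (]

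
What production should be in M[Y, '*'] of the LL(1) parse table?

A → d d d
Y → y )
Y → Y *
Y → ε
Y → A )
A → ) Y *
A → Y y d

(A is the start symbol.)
Y → Y *, Y → ε, Y → A )

To find M[Y, '*'], we find productions for Y where '*' is in the predict set (PREDICT(N → α) = (FIRST(α) \ {ε}) ∪ (FOLLOW(N) if α ⇒* ε)).

Relevant sets:
  FIRST(Y) = { ')', '*', 'd', 'y', ε }
  FIRST(A) = { ')', '*', 'd', 'y' }
  FOLLOW(Y) = { '*', 'y' }

Y → y ): PREDICT = { 'y' }
Y → Y *: PREDICT = { ')', '*', 'd', 'y' }
  '*' is in predict set, so this production goes in M[Y, '*']
Y → ε: PREDICT = { '*', 'y' }
  '*' is in predict set, so this production goes in M[Y, '*']
Y → A ): PREDICT = { ')', '*', 'd', 'y' }
  '*' is in predict set, so this production goes in M[Y, '*']

M[Y, '*'] = Y → Y *, Y → ε, Y → A )  (a multiply-defined cell — the grammar is not LL(1))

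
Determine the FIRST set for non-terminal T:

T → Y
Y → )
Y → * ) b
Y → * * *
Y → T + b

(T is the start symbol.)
{ ')', '*' }

To compute FIRST(T), examine every production with T on the left-hand side, reading each right-hand side left to right until a non-nullable symbol is reached.

FIRST sets of the other non-terminals involved (by the same procedure, iterated to a fixed point):
  FIRST(Y) = { ')', '*' }

From T → Y:
  - Y is a non-terminal: add FIRST(Y) \ {ε} = { ')', '*' }
    Y is not nullable, so stop

Collecting: FIRST(T) = { ')', '*' }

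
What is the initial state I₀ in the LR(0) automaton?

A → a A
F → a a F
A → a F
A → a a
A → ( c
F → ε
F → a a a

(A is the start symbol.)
{ [A → . ( c], [A → . a A], [A → . a F], [A → . a a], [A' → . A] }

First, augment the grammar with A' → A
I₀ = CLOSURE({ [A' → . A] }):
  [A' → . A] has the dot before A: add [A → . a A], [A → . a F], [A → . a a], [A → . ( c]
No further items can be added.

I₀ = { [A → . ( c], [A → . a A], [A → . a F], [A → . a a], [A' → . A] }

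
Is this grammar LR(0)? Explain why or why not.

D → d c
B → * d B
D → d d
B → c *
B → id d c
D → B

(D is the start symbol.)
A grammar is LR(0) if no state in the canonical LR(0) collection has:
  - both a shift item (dot before a terminal) and a complete item (shift-reduce conflict), or
  - two or more complete items (reduce-reduce conflict; the accept item [D' → D .] counts as a complete item here).

Augment with D' → D and build the canonical LR(0) collection (I0 = CLOSURE({[D' → . D]}), then GOTO on every symbol after a dot until no new states appear). It has 14 states:
  I0: { [B → . * d B], [B → . c *], [B → . id d c], [D → . B], [D → . d c], [D → . d d], [D' → . D] }  — shift
  I1: { [B → * . d B] }  — shift
  I2: { [D → B .] }  — reduce
  I3: { [D' → D .] }  — accept
  I4: { [B → c . *] }  — shift
  I5: { [D → d . c], [D → d . d] }  — shift
  I6: { [B → id . d c] }  — shift
  I7: { [B → id d . c] }  — shift
  I8: { [B → id d c .] }  — reduce
  I9: { [D → d c .] }  — reduce
  I10: { [D → d d .] }  — reduce
  I11: { [B → c * .] }  — reduce
  I12: { [B → * d . B], [B → . * d B], [B → . c *], [B → . id d c] }  — shift
  I13: { [B → * d B .] }  — reduce

Every state is either a pure shift/goto state or contains exactly one complete item and nothing to shift — no conflicts. The grammar is LR(0).

Answer: Yes, the grammar is LR(0)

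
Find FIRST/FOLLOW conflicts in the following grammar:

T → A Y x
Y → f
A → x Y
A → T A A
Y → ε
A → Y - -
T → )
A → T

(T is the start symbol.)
A FIRST/FOLLOW conflict occurs when a non-terminal N has a nullable alternative N → β (β ⇒* ε) and another alternative N → α with FIRST(α) ∩ FOLLOW(N) ≠ ∅: on such a lookahead the parser cannot decide between expanding α and letting N vanish via β.

Nullable non-terminals: Y.

Y: nullable alternative(s) Y → ε; FOLLOW(Y) = { ')', '-', 'f', 'x' }
  Y → f: FIRST \ {ε} = { 'f' } — overlaps FOLLOW(Y) on { 'f' }: CONFLICT
  Y → ε: FIRST \ {ε} = { } — this is the only nullable alternative, skip

A, T have no nullable alternative, so no FIRST/FOLLOW check is needed there.

So the grammar has 1 FIRST/FOLLOW conflict (marked CONFLICT above).

Answer: Yes. Y → f with FOLLOW(Y) on { 'f' }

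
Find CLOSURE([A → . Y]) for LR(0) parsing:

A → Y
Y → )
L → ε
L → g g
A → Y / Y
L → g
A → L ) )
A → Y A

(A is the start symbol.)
To compute CLOSURE, for each item [A → α.Bβ] where B is a non-terminal, add [B → .γ] for all productions B → γ; repeat for the newly added items until nothing changes.

Start with: [A → . Y]
  [A → . Y] has the dot before Y: add [Y → . )]
No further items can be added.

CLOSURE = { [A → . Y], [Y → . )] }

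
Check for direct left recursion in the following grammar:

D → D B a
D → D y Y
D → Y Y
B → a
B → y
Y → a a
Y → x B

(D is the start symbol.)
Direct left recursion occurs when N → N α for some non-terminal N (the right-hand side begins with the left-hand side itself).

D → D B a: LEFT RECURSIVE (starts with D)
D → D y Y: LEFT RECURSIVE (starts with D)
D → Y Y: starts with Y
B → a: starts with a
B → y: starts with y
Y → a a: starts with a
Y → x B: starts with x

The grammar has direct left recursion on: D.

Answer: Yes, D is left-recursive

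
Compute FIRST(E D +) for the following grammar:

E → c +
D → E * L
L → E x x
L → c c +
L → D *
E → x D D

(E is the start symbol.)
{ 'c', 'x' }

FIRST sets of the non-terminals involved (from the grammar, by fixed-point iteration):
  FIRST(E) = { 'c', 'x' }

To compute FIRST(E D +), process the symbols left to right:
Symbol E is a non-terminal. Add FIRST(E) \ {ε} = { 'c', 'x' }
E is not nullable (ε ∉ FIRST(E)), so stop here.
FIRST(E D +) = { 'c', 'x' }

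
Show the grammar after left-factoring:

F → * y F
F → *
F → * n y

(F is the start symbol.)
Left-factoring transforms A → αβ₁ | αβ₂ into A → αA' and A' → β₁ | β₂
(α is the longest common prefix among the alternatives). Repeat until
no nonterminal has two alternatives with a common prefix.

Round 1: F has alternatives sharing prefix '*'. Introduce F': F → * F'
  Add: F' → y F
  Add: F' → ε
  Add: F' → n y

No remaining common prefixes — done.

Resulting grammar:
F → * F'
F' → y F
F' → ε
F' → n y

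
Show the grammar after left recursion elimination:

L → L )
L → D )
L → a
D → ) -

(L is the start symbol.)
L is directly left-recursive. The standard transformation for
  A → A α₁ | ... | A α_m | β₁ | ... | β_n
is
  A  → β₁ A' | ... | β_n A'
  A' → α₁ A' | ... | α_m A' | ε

L → D ) becomes L → D ) L'
L → a becomes L → a L'
L → L ) becomes L' → ) L'
Add L' → ε

Productions for other non-terminals are unchanged:
  D → ) -

Resulting grammar:
L → D ) L'
L → a L'
L' → ) L'
L' → ε
D → ) -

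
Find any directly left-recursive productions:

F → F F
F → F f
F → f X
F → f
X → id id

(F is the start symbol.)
Yes, F is left-recursive

Direct left recursion occurs when N → N α for some non-terminal N (the right-hand side begins with the left-hand side itself).

F → F F: LEFT RECURSIVE (starts with F)
F → F f: LEFT RECURSIVE (starts with F)
F → f X: starts with f
F → f: starts with f
X → id id: starts with id

The grammar has direct left recursion on: F.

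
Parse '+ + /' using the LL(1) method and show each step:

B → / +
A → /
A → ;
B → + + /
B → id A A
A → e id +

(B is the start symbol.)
Stack is shown with the top on the left.

Stack    Input    Action
------------------------
B $      + + / $  output B → + + /
+ + / $  + + / $  match '+'
+ / $    + / $    match '+'
/ $      / $      match '/'
$        $        accept

The string is accepted.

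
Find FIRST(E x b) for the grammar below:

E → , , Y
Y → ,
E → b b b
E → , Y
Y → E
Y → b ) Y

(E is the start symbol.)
{ ',', 'b' }

FIRST sets of the non-terminals involved (from the grammar, by fixed-point iteration):
  FIRST(E) = { ',', 'b' }

To compute FIRST(E x b), process the symbols left to right:
Symbol E is a non-terminal. Add FIRST(E) \ {ε} = { ',', 'b' }
E is not nullable (ε ∉ FIRST(E)), so stop here.
FIRST(E x b) = { ',', 'b' }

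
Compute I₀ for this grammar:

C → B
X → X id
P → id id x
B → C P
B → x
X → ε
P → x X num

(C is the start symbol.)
First, augment the grammar with C' → C
I₀ = CLOSURE({ [C' → . C] }):
  [C' → . C] has the dot before C: add [C → . B]
  [C → . B] has the dot before B: add [B → . C P], [B → . x]
No further items can be added.

I₀ = { [B → . C P], [B → . x], [C → . B], [C' → . C] }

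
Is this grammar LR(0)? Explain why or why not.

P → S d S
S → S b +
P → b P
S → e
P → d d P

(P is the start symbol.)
No. Shift-reduce conflict between [P → S d S .] and [S → S . b +]

A grammar is LR(0) if no state in the canonical LR(0) collection has:
  - both a shift item (dot before a terminal) and a complete item (shift-reduce conflict), or
  - two or more complete items (reduce-reduce conflict; the accept item [P' → P .] counts as a complete item here).

Augment with P' → P and build the canonical LR(0) collection (I0 = CLOSURE({[P' → . P]}), then GOTO on every symbol after a dot until no new states appear). It has 13 states:
  I0: { [P → . S d S], [P → . b P], [P → . d d P], [P' → . P], [S → . S b +], [S → . e] }  — shift
  I1: { [P' → P .] }  — accept
  I2: { [P → S . d S], [S → S . b +] }  — shift
  I3: { [P → . S d S], [P → . b P], [P → . d d P], [P → b . P], [S → . S b +], [S → . e] }  — shift
  I4: { [P → d . d P] }  — shift
  I5: { [S → e .] }  — reduce
  I6: { [P → . S d S], [P → . b P], [P → . d d P], [P → d d . P], [S → . S b +], [S → . e] }  — shift
  I7: { [P → d d P .] }  — reduce
  I8: { [P → b P .] }  — reduce
  I9: { [S → S b . +] }  — shift
  I10: { [P → S d . S], [S → . S b +], [S → . e] }  — shift
  I11: { [P → S d S .], [S → S . b +] }  — shift, reduce
  I12: { [S → S b + .] }  — reduce

Conflict in state I11:
  Shift-reduce conflict between [P → S d S .] and [S → S . b +]
So the grammar is NOT LR(0).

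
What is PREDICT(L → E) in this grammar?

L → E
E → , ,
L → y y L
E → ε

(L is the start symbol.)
{ $, ',' }

PREDICT(L → E) = (FIRST(RHS) \ {ε}) ∪ (FOLLOW(L) if ε ∈ FIRST(RHS), i.e. RHS ⇒* ε)
FIRST(E) = { ',', ε }
FIRST(E) = { ',', ε }
ε ∈ FIRST(E) (the right-hand side is nullable), so add FOLLOW(L) = { $ }
PREDICT(L → E) = { $, ',' }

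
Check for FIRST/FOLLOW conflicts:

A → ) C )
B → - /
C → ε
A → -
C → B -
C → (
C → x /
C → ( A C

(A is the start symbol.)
No FIRST/FOLLOW conflicts.

A FIRST/FOLLOW conflict occurs when a non-terminal N has a nullable alternative N → β (β ⇒* ε) and another alternative N → α with FIRST(α) ∩ FOLLOW(N) ≠ ∅: on such a lookahead the parser cannot decide between expanding α and letting N vanish via β.

Nullable non-terminals: C.
FIRST sets used below: FIRST(B) = { '-' }

C: nullable alternative(s) C → ε; FOLLOW(C) = { ')' }
  C → ε: FIRST \ {ε} = { } — this is the only nullable alternative, skip
  C → B -: FIRST \ {ε} = { '-' } — disjoint from FOLLOW(C)
  C → (: FIRST \ {ε} = { '(' } — disjoint from FOLLOW(C)
  C → x /: FIRST \ {ε} = { 'x' } — disjoint from FOLLOW(C)
  C → ( A C: FIRST \ {ε} = { '(' } — disjoint from FOLLOW(C)

A, B have no nullable alternative, so no FIRST/FOLLOW check is needed there.

No FIRST/FOLLOW conflicts found.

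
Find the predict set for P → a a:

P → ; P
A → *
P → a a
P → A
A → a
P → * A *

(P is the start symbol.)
{ 'a' }

PREDICT(P → a a) = (FIRST(RHS) \ {ε}) ∪ (FOLLOW(P) if ε ∈ FIRST(RHS), i.e. RHS ⇒* ε)
FIRST(a a) = { 'a' }
ε ∉ FIRST(a a), so FOLLOW(P) is not added.
PREDICT(P → a a) = { 'a' }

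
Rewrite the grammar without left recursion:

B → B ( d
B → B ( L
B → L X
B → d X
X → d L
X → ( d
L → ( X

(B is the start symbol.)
B is directly left-recursive. The standard transformation for
  A → A α₁ | ... | A α_m | β₁ | ... | β_n
is
  A  → β₁ A' | ... | β_n A'
  A' → α₁ A' | ... | α_m A' | ε

B → L X becomes B → L X B'
B → d X becomes B → d X B'
B → B ( d becomes B' → ( d B'
B → B ( L becomes B' → ( L B'
Add B' → ε

Productions for other non-terminals are unchanged:
  X → d L
  X → ( d
  L → ( X

Resulting grammar:
B → L X B'
B → d X B'
B' → ( d B'
B' → ( L B'
B' → ε
X → d L
X → ( d
L → ( X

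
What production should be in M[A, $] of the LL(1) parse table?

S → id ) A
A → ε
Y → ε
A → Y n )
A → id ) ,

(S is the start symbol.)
To find M[A, $], we find productions for A where $ is in the predict set (PREDICT(N → α) = (FIRST(α) \ {ε}) ∪ (FOLLOW(N) if α ⇒* ε)).

Relevant sets:
  FIRST(Y) = { ε }
  FOLLOW(A) = { $ }

A → ε: PREDICT = { $ }
  $ is in predict set, so this production goes in M[A, $]
A → Y n ): PREDICT = { 'n' }
A → id ) ,: PREDICT = { 'id' }

M[A, $] = A → ε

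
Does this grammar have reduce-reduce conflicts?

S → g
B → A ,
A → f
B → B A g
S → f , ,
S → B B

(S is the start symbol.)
A reduce-reduce conflict occurs when an LR(0) state has two complete items [A → α .] and [B → β .] — both call for a reduction, and with no lookahead the parser cannot choose between them.

Augment with S' → S and build the canonical LR(0) collection (I0 = CLOSURE({[S' → . S]}), then GOTO on every symbol after a dot until no new states appear). It has 14 states:
  I0: { [A → . f], [B → . A ,], [B → . B A g], [S → . B B], [S → . f , ,], [S → . g], [S' → . S] }  — shift
  I1: { [B → A . ,] }  — shift
  I2: { [A → . f], [B → . A ,], [B → . B A g], [B → B . A g], [S → B . B] }  — shift
  I3: { [S' → S .] }  — accept
  I4: { [A → f .], [S → f . , ,] }  — shift, reduce
  I5: { [S → g .] }  — reduce
  I6: { [S → f , . ,] }  — shift
  I7: { [S → f , , .] }  — reduce
  I8: { [B → A . ,], [B → B A . g] }  — shift
  I9: { [A → . f], [B → B . A g], [S → B B .] }  — shift, reduce
  I10: { [A → f .] }  — reduce
  I11: { [B → B A . g] }  — shift
  I12: { [B → B A g .] }  — reduce
  I13: { [B → A , .] }  — reduce

No state contains more than one complete item.

Answer: No reduce-reduce conflicts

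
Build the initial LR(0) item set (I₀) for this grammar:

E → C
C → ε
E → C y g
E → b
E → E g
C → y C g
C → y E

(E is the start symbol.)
First, augment the grammar with E' → E
I₀ = CLOSURE({ [E' → . E] }):
  [E' → . E] has the dot before E: add [E → . C], [E → . C y g], [E → . b], [E → . E g]
  [E → . C] has the dot before C: add [C → .], [C → . y C g], [C → . y E]
No further items can be added.

I₀ = { [C → . y C g], [C → . y E], [C → .], [E → . C y g], [E → . C], [E → . E g], [E → . b], [E' → . E] }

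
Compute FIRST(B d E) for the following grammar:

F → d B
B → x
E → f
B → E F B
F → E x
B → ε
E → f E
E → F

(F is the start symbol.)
FIRST sets of the non-terminals involved (from the grammar, by fixed-point iteration):
  FIRST(B) = { 'd', 'f', 'x', ε }

To compute FIRST(B d E), process the symbols left to right:
Symbol B is a non-terminal. Add FIRST(B) \ {ε} = { 'd', 'f', 'x' }
B is nullable (ε ∈ FIRST(B)), continue to the next symbol.
Symbol d is a terminal. Add 'd' and stop.
FIRST(B d E) = { 'd', 'f', 'x' }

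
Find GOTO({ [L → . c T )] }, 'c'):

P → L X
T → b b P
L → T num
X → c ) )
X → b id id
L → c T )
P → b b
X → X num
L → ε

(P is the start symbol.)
GOTO(I, 'c') = CLOSURE({ [A → αX.β] : [A → α.Xβ] ∈ I, X = 'c' })

Items with dot before 'c', with the dot advanced:
  [L → . c T )] → [L → c . T )]
Closure of the advanced items:
  [L → c . T )] has the dot before T: add [T → . b b P]

GOTO = { [L → c . T )], [T → . b b P] }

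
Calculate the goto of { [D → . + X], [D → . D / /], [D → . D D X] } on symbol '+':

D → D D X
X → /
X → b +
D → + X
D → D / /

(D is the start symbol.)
{ [D → + . X], [X → . /], [X → . b +] }

GOTO(I, '+') = CLOSURE({ [A → αX.β] : [A → α.Xβ] ∈ I, X = '+' })

Items with dot before '+', with the dot advanced:
  [D → . + X] → [D → + . X]
Closure of the advanced items:
  [D → + . X] has the dot before X: add [X → . /], [X → . b +]

GOTO = { [D → + . X], [X → . /], [X → . b +] }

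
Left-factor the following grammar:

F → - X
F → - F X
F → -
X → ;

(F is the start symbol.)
Left-factoring transforms A → αβ₁ | αβ₂ into A → αA' and A' → β₁ | β₂
(α is the longest common prefix among the alternatives). Repeat until
no nonterminal has two alternatives with a common prefix.

Round 1: F has alternatives sharing prefix '-'. Introduce F': F → - F'
  Add: F' → X
  Add: F' → F X
  Add: F' → ε

No remaining common prefixes — done.

Resulting grammar:
F → - F'
F' → X
F' → F X
F' → ε
X → ;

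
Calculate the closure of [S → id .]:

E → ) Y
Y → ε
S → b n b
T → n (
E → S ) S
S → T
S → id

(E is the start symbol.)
Start with: [S → id .]
The dot is at the end, so nothing is added.

CLOSURE = { [S → id .] }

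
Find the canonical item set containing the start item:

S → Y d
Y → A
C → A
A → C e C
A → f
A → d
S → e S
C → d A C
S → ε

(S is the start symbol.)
First, augment the grammar with S' → S
I₀ = CLOSURE({ [S' → . S] }):
  [S' → . S] has the dot before S: add [S → . Y d], [S → . e S], [S → .]
  [S → . Y d] has the dot before Y: add [Y → . A]
  [Y → . A] has the dot before A: add [A → . C e C], [A → . f], [A → . d]
  [A → . C e C] has the dot before C: add [C → . A], [C → . d A C]
No further items can be added.

I₀ = { [A → . C e C], [A → . d], [A → . f], [C → . A], [C → . d A C], [S → . Y d], [S → . e S], [S → .], [S' → . S], [Y → . A] }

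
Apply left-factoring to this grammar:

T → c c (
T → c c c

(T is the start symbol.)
Left-factoring transforms A → αβ₁ | αβ₂ into A → αA' and A' → β₁ | β₂
(α is the longest common prefix among the alternatives). Repeat until
no nonterminal has two alternatives with a common prefix.

Round 1: T has alternatives sharing prefix 'c c'. Introduce T': T → c c T'
  Add: T' → (
  Add: T' → c

No remaining common prefixes — done.

Resulting grammar:
T → c c T'
T' → (
T' → c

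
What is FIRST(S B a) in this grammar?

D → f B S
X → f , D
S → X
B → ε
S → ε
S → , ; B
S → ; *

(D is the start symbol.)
FIRST sets of the non-terminals involved (from the grammar, by fixed-point iteration):
  FIRST(S) = { ',', ';', 'f', ε }
  FIRST(B) = { ε }

To compute FIRST(S B a), process the symbols left to right:
Symbol S is a non-terminal. Add FIRST(S) \ {ε} = { ',', ';', 'f' }
S is nullable (ε ∈ FIRST(S)), continue to the next symbol.
Symbol B is a non-terminal. Add FIRST(B) \ {ε} = { }
B is nullable (ε ∈ FIRST(B)), continue to the next symbol.
Symbol a is a terminal. Add 'a' and stop.
FIRST(S B a) = { ',', ';', 'a', 'f' }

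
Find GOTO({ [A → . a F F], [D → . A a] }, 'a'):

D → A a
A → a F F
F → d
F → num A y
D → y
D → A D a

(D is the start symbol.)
{ [A → a . F F], [F → . d], [F → . num A y] }

GOTO(I, 'a') = CLOSURE({ [A → αX.β] : [A → α.Xβ] ∈ I, X = 'a' })

Items with dot before 'a', with the dot advanced:
  [A → . a F F] → [A → a . F F]
Closure of the advanced items:
  [A → a . F F] has the dot before F: add [F → . d], [F → . num A y]

GOTO = { [A → a . F F], [F → . d], [F → . num A y] }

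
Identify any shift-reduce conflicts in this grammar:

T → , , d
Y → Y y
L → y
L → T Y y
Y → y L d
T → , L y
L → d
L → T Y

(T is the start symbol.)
Yes — I8: [L → T Y .] vs [L → T Y . y]

A shift-reduce conflict occurs when an LR(0) state has both:
  - a complete (reduce) item [A → α .] (dot at the end), and
  - a shift item [B → β . c γ] (dot before a terminal).

Augment with T' → T and build the canonical LR(0) collection (I0 = CLOSURE({[T' → . T]}), then GOTO on every symbol after a dot until no new states appear). It has 15 states:
  I0: { [T → . , , d], [T → . , L y], [T' → . T] }  — shift
  I1: { [L → . T Y y], [L → . T Y], [L → . d], [L → . y], [T → , . , d], [T → , . L y], [T → . , , d], [T → . , L y] }  — shift
  I2: { [T' → T .] }  — accept
  I3: { [L → . T Y y], [L → . T Y], [L → . d], [L → . y], [T → , , . d], [T → , . , d], [T → , . L y], [T → . , , d], [T → . , L y] }  — shift
  I4: { [T → , L . y] }  — shift
  I5: { [L → T . Y y], [L → T . Y], [Y → . Y y], [Y → . y L d] }  — shift
  I6: { [L → d .] }  — reduce
  I7: { [L → y .] }  — reduce
  I8: { [L → T Y . y], [L → T Y .], [Y → Y . y] }  — shift, reduce
  I9: { [L → . T Y y], [L → . T Y], [L → . d], [L → . y], [T → . , , d], [T → . , L y], [Y → y . L d] }  — shift
  I10: { [Y → y L . d] }  — shift
  I11: { [Y → y L d .] }  — reduce
  I12: { [L → T Y y .], [Y → Y y .] }  — 2 reduces
  I13: { [T → , L y .] }  — reduce
  I14: { [L → d .], [T → , , d .] }  — 2 reduces

I8 contains reduce item [L → T Y .] and shift items [L → T Y . y], [Y → Y . y] — shift-reduce conflict.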